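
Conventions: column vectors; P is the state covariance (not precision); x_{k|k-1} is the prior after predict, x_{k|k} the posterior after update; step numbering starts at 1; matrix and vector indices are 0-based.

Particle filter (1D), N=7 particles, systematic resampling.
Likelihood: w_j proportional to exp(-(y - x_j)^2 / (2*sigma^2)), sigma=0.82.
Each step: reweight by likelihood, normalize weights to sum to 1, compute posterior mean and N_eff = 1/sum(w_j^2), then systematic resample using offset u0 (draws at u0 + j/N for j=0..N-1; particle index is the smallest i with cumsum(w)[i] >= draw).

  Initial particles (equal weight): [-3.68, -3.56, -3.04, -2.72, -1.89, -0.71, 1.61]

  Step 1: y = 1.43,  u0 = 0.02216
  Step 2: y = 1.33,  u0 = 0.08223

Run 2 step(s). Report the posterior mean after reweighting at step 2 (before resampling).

step 1: w=[0.0000, 0.0000, 0.0000, 0.0000, 0.0003, 0.0329, 0.9668]  mean=1.5328  Neff=1.0685  idx=[5, 6, 6, 6, 6, 6, 6]
step 2: w=[0.0079, 0.1653, 0.1653, 0.1653, 0.1653, 0.1653, 0.1653]  mean=1.5916  Neff=6.0941  idx=[1, 2, 3, 4, 4, 5, 6]

post_mean = 1.5916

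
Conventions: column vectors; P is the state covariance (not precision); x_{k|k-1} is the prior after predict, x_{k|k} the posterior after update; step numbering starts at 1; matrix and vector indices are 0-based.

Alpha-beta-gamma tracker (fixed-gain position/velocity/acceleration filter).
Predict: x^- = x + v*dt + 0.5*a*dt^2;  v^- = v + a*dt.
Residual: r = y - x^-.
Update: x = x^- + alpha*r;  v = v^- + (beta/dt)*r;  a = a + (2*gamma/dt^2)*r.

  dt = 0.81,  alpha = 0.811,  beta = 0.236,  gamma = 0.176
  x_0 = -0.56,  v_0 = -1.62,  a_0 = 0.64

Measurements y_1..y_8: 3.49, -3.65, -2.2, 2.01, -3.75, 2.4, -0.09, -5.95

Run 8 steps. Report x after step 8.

x_post = -4.6911

step 1: x_pred=-1.6622  r=5.1522  x^+=2.5162  v^+=0.3995  a^+=3.4042
step 2: x_pred=3.9566  r=-7.6066  x^+=-2.2124  v^+=0.9407  a^+=-0.6768
step 3: x_pred=-1.6724  r=-0.5276  x^+=-2.1003  v^+=0.2388  a^+=-0.9598
step 4: x_pred=-2.2217  r=4.2317  x^+=1.2102  v^+=0.6943  a^+=1.3105
step 5: x_pred=2.2025  r=-5.9525  x^+=-2.6250  v^+=0.0215  a^+=-1.8830
step 6: x_pred=-3.2253  r=5.6253  x^+=1.3368  v^+=0.1352  a^+=1.1350
step 7: x_pred=1.8187  r=-1.9087  x^+=0.2707  v^+=0.4984  a^+=0.1110
step 8: x_pred=0.7109  r=-6.6609  x^+=-4.6911  v^+=-1.3524  a^+=-3.4626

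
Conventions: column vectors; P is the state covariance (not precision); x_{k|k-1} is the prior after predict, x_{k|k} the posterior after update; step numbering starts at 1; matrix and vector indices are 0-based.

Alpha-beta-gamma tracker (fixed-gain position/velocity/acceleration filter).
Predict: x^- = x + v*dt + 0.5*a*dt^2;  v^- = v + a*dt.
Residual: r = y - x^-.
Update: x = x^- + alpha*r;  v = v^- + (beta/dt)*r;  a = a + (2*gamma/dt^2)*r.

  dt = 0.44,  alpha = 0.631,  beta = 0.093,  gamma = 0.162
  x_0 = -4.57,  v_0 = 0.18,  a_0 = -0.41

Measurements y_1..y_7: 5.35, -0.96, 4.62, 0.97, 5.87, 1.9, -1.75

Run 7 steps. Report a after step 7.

step 1: x_pred=-4.5305  r=9.8805  x^+=1.7041  v^+=2.0880  a^+=16.1255
step 2: x_pred=4.1838  r=-5.1438  x^+=0.9380  v^+=8.0960  a^+=7.5172
step 3: x_pred=5.2280  r=-0.6080  x^+=4.8443  v^+=11.2751  a^+=6.4997
step 4: x_pred=10.4345  r=-9.4645  x^+=4.4624  v^+=12.1345  a^+=-9.3397
step 5: x_pred=8.8975  r=-3.0275  x^+=6.9871  v^+=7.3851  a^+=-14.4064
step 6: x_pred=8.8421  r=-6.9421  x^+=4.4616  v^+=-0.4210  a^+=-26.0243
step 7: x_pred=1.7572  r=-3.5072  x^+=-0.4558  v^+=-12.6130  a^+=-31.8938

a_post = -31.8938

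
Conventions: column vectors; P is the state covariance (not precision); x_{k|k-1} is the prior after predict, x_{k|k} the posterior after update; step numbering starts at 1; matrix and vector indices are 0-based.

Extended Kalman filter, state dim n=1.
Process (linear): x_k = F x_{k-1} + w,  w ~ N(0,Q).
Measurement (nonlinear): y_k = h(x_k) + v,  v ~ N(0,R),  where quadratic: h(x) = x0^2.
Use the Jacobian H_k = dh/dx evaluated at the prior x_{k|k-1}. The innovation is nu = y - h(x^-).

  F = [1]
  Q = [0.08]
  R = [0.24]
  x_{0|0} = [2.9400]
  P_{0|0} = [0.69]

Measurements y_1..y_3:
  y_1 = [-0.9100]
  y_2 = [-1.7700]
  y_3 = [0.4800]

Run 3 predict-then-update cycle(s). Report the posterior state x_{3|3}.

x_post = [0.4621]

step 1: x^-=[2.9400]  P^-=[0.7700]  H_jac=[5.8800]  S=[26.8623]  K=[0.1685]  nu=[-9.5536]  x^+=[1.3298]  P^+=[0.0069]
step 2: x^-=[1.3298]  P^-=[0.0869]  H_jac=[2.6595]  S=[0.8545]  K=[0.2704]  nu=[-3.5382]  x^+=[0.3730]  P^+=[0.0244]
step 3: x^-=[0.3730]  P^-=[0.1044]  H_jac=[0.7460]  S=[0.2981]  K=[0.2613]  nu=[0.3409]  x^+=[0.4621]  P^+=[0.0841]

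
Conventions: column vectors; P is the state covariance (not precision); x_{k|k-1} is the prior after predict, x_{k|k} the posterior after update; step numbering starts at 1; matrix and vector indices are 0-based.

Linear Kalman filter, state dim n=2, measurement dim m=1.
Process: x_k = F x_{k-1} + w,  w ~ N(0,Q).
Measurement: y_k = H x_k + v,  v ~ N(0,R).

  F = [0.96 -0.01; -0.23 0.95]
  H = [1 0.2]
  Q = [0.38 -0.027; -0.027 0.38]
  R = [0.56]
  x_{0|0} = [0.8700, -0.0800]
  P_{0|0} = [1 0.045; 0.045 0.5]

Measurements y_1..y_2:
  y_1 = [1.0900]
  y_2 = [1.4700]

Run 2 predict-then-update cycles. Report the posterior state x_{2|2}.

x_post = [1.3285, -0.5304]

step 1: x^-=[0.8360, -0.2761]  P^-=[1.3008 -0.2114; -0.2114 0.8645]  S=[1.8108]  K=[0.6950; -0.0213]  nu=[0.3092]  x^+=[1.0509, -0.2827]  P^+=[0.4261 -0.1846; -0.1846 0.8637]
step 2: x^-=[1.0117, -0.5103]  P^-=[0.7764 -0.2981; -0.2981 1.2627]  S=[1.2676]  K=[0.5654; -0.0360]  nu=[0.5604]  x^+=[1.3285, -0.5304]  P^+=[0.3711 -0.2723; -0.2723 1.2611]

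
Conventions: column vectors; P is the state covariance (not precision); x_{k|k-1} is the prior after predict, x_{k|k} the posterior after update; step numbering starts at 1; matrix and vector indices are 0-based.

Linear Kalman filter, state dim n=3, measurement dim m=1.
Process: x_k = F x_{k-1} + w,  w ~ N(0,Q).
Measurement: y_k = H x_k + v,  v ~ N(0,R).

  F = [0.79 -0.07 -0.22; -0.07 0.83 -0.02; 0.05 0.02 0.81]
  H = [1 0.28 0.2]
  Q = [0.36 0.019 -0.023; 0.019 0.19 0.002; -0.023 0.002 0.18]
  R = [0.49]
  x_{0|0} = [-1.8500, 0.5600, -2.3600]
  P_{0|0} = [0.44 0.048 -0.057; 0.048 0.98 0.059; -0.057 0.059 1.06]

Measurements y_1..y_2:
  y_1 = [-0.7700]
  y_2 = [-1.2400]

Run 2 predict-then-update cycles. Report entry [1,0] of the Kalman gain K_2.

K[1,0] = 0.0640

step 1: x^-=[-0.9815, 0.6415, -1.9929]  P^-=[0.7070 -0.0366 -0.2347; -0.0366 0.8600 0.0444; -0.2347 0.0444 0.8743]  S=[1.1900]  K=[0.5461; 0.1791; -0.0399]  nu=[0.4305]  x^+=[-0.7464, 0.7186, -2.0101]  P^+=[0.3522 -0.1529 -0.2088; -0.1529 0.8218 0.0529; -0.2088 0.0529 0.8725]
step 2: x^-=[-0.1978, 0.6889, -1.6511]  P^-=[0.7172 -0.1549 -0.3022; -0.1549 0.7737 0.0417; -0.3022 0.0417 0.7381]  S=[1.0944]  K=[0.5605; 0.0640; -0.1305]  nu=[-0.9049]  x^+=[-0.7049, 0.6310, -1.5330]  P^+=[0.3734 -0.1942 -0.2221; -0.1942 0.7692 0.0509; -0.2221 0.0509 0.7195]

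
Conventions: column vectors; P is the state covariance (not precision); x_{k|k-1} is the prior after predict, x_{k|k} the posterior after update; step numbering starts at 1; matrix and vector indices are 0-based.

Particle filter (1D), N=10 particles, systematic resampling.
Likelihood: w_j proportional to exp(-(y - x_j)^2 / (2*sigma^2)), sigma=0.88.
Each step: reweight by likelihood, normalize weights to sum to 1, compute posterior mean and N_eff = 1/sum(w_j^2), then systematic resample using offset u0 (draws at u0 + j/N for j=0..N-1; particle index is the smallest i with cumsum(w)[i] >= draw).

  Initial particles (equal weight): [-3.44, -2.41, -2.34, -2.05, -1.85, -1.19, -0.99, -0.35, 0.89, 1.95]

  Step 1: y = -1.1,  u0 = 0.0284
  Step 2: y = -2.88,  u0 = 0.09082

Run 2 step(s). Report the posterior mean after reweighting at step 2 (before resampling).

step 1: w=[0.0061, 0.0696, 0.0781, 0.1176, 0.1465, 0.2096, 0.2091, 0.1465, 0.0163, 0.0005]  mean=-1.3759  Neff=6.4244  idx=[1, 2, 3, 4, 5, 5, 6, 6, 6, 7]
step 2: w=[0.2498, 0.2386, 0.1846, 0.1452, 0.0456, 0.0456, 0.0287, 0.0287, 0.0287, 0.0046]  mean=-2.0026  Neff=5.5212  idx=[0, 0, 1, 1, 2, 2, 3, 3, 5, 8]

post_mean = -2.0026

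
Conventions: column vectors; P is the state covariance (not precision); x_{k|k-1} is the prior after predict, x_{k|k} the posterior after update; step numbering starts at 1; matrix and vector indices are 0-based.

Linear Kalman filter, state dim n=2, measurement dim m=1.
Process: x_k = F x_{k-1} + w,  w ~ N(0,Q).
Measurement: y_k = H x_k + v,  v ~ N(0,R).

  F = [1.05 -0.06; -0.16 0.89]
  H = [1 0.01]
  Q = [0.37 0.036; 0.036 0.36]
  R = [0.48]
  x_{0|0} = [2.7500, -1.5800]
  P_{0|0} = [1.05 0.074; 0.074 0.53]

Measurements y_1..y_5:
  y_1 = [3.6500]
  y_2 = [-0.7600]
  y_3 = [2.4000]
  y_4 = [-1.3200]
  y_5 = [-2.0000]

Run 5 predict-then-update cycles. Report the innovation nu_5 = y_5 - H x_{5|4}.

step 1: x^-=[2.9823, -1.8462]  P^-=[1.5202 -0.0988; -0.0988 0.7856]  S=[1.9983]  K=[0.7603; -0.0455]  nu=[0.6862]  x^+=[3.5040, -1.8774]  P^+=[0.3652 -0.0297; -0.0297 0.7815]
step 2: x^-=[3.7918, -2.2316]  P^-=[0.7792 -0.0951; -0.0951 0.9968]  S=[1.2574]  K=[0.6189; -0.0677]  nu=[-4.5295]  x^+=[0.9883, -1.9249]  P^+=[0.2975 -0.0424; -0.0424 0.9910]
step 3: x^-=[1.1532, -1.8713]  P^-=[0.7069 -0.1069; -0.1069 1.1647]  S=[1.1849]  K=[0.5957; -0.0804]  nu=[1.2655]  x^+=[1.9071, -1.9731]  P^+=[0.2864 -0.0502; -0.0502 1.1570]
step 4: x^-=[2.1208, -2.0612]  P^-=[0.6963 -0.1213; -0.1213 1.2981]  S=[1.1740]  K=[0.5921; -0.0922]  nu=[-3.4202]  x^+=[0.0959, -1.7457]  P^+=[0.2848 -0.0572; -0.0572 1.2881]
step 5: x^-=[0.2054, -1.5690]  P^-=[0.6958 -0.1346; -0.1346 1.4039]  S=[1.1732]  K=[0.5919; -0.1028]  nu=[-2.1897]  x^+=[-1.0907, -1.3440]  P^+=[0.2847 -0.0632; -0.0632 1.3915]

innov = [-2.1897]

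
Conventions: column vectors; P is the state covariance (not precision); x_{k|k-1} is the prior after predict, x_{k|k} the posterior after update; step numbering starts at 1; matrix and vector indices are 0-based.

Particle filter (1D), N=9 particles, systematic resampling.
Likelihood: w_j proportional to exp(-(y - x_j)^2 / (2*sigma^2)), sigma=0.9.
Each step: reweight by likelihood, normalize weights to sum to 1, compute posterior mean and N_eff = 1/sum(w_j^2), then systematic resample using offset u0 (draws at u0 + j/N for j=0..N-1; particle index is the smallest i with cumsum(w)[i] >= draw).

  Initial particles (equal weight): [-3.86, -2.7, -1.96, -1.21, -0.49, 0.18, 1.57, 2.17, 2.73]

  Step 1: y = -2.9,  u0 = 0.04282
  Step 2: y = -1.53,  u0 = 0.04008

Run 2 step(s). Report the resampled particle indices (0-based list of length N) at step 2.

step 1: w=[0.2437, 0.4199, 0.2494, 0.0738, 0.0119, 0.0012, 0.0000, 0.0000, 0.0000]  mean=-2.6581  Neff=3.2949  idx=[0, 0, 1, 1, 1, 1, 2, 2, 3]
step 2: w=[0.0078, 0.0078, 0.0952, 0.0952, 0.0952, 0.0952, 0.1978, 0.1978, 0.2081]  mean=-2.1153  Neff=6.3331  idx=[2, 3, 4, 5, 6, 7, 7, 8, 8]

resampled_idx = [2, 3, 4, 5, 6, 7, 7, 8, 8]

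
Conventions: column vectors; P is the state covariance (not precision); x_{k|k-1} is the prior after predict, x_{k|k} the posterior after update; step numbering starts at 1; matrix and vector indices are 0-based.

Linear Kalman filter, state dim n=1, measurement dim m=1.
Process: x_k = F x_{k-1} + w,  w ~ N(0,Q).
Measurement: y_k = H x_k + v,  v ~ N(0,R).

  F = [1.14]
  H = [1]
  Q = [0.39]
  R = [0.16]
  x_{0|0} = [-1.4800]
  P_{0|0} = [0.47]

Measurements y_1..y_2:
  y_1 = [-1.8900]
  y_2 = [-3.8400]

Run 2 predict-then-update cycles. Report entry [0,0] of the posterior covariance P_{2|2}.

step 1: x^-=[-1.6872]  P^-=[1.0008]  S=[1.1608]  K=[0.8622]  nu=[-0.2028]  x^+=[-1.8620]  P^+=[0.1379]
step 2: x^-=[-2.1227]  P^-=[0.5693]  S=[0.7293]  K=[0.7806]  nu=[-1.7173]  x^+=[-3.4632]  P^+=[0.1249]

P_post[0,0] = 0.1249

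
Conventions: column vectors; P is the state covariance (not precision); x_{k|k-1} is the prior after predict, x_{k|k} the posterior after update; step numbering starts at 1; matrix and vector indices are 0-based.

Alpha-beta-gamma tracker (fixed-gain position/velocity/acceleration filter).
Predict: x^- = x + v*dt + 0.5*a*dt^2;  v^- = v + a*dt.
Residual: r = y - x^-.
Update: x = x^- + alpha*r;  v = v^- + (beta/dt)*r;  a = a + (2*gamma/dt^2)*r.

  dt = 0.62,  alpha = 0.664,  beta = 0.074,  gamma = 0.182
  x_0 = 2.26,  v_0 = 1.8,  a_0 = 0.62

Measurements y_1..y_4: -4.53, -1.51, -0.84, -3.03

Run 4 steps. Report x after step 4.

x_post = -4.2115

step 1: x_pred=3.4952  r=-8.0252  x^+=-1.8335  v^+=1.2266  a^+=-6.9793
step 2: x_pred=-2.4145  r=0.9045  x^+=-1.8139  v^+=-2.9926  a^+=-6.1228
step 3: x_pred=-4.8461  r=4.0061  x^+=-2.1861  v^+=-6.3106  a^+=-2.3292
step 4: x_pred=-6.5463  r=3.5163  x^+=-4.2115  v^+=-7.3350  a^+=1.0005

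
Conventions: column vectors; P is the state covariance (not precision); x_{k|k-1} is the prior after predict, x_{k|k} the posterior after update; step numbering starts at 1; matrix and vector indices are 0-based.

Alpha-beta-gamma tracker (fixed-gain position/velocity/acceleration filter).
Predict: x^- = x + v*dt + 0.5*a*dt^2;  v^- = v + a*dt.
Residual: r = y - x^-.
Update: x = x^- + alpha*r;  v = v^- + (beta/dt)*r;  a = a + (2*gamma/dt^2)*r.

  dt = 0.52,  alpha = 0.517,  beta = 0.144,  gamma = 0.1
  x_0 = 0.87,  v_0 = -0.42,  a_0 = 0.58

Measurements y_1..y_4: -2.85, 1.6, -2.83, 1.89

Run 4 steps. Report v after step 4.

v_post = -0.7502

step 1: x_pred=0.7300  r=-3.5800  x^+=-1.1209  v^+=-1.1098  a^+=-2.0679
step 2: x_pred=-1.9775  r=3.5775  x^+=-0.1279  v^+=-1.1944  a^+=0.5782
step 3: x_pred=-0.6709  r=-2.1591  x^+=-1.7871  v^+=-1.4917  a^+=-1.0188
step 4: x_pred=-2.7006  r=4.5906  x^+=-0.3272  v^+=-0.7502  a^+=2.3766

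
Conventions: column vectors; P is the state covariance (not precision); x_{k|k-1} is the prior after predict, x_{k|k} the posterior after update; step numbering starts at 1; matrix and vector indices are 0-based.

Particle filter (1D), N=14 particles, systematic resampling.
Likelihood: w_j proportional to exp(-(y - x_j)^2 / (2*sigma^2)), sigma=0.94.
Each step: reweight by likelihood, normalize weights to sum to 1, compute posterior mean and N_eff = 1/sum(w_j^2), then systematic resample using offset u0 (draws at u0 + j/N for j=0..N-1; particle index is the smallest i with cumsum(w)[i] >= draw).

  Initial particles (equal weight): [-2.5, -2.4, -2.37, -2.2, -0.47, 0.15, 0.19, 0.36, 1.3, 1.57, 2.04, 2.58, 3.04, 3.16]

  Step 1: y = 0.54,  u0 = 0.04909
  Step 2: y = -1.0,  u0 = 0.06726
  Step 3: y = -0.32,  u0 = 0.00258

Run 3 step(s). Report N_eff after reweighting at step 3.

N_eff = 13.2172

step 1: w=[0.0010, 0.0015, 0.0016, 0.0028, 0.1096, 0.1791, 0.1821, 0.1916, 0.1408, 0.1071, 0.0546, 0.0185, 0.0057, 0.0040]  mean=0.6031  Neff=6.7282  idx=[4, 5, 5, 5, 6, 6, 6, 7, 7, 8, 8, 9, 9, 11]
step 2: w=[0.1909, 0.1059, 0.1059, 0.1059, 0.1004, 0.1004, 0.1004, 0.0786, 0.0786, 0.0112, 0.0112, 0.0053, 0.0053, 0.0002]  mean=0.1180  Neff=8.8544  idx=[0, 0, 1, 1, 2, 3, 3, 4, 5, 6, 6, 7, 8, 12]
step 3: w=[0.0858, 0.0858, 0.0767, 0.0767, 0.0767, 0.0767, 0.0767, 0.0750, 0.0750, 0.0750, 0.0750, 0.0669, 0.0669, 0.0115]  mean=0.1001  Neff=13.2172  idx=[0, 0, 1, 2, 3, 4, 5, 6, 7, 8, 9, 10, 11, 12]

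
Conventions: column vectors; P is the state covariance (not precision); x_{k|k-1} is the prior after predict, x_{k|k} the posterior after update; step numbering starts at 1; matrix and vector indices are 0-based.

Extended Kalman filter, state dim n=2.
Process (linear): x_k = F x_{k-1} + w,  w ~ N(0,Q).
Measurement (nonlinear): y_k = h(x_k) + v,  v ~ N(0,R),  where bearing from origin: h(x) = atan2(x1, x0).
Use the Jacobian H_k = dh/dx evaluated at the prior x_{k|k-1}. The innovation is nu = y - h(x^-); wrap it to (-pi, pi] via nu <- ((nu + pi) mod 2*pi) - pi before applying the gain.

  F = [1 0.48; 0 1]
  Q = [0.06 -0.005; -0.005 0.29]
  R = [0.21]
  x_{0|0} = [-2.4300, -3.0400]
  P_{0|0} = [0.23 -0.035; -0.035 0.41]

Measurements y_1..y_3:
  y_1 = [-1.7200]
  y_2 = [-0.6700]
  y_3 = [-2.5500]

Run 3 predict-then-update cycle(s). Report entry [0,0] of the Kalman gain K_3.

K[0,0] = -0.0532

step 1: x^-=[-3.8892, -3.0400]  P^-=[0.3509 0.1568; 0.1568 0.7000]  H_jac=[0.1248 -0.1596]  S=[0.2270]  K=[0.0826; -0.4059]  nu=[0.7581]  x^+=[-3.8266, -3.3477]  P^+=[0.3493 0.1644; 0.1644 0.6626]
step 2: x^-=[-5.4335, -3.3477]  P^-=[0.7198 0.4775; 0.4775 0.9526]  H_jac=[0.0822 -0.1334]  S=[0.2213]  K=[-0.0205; -0.3968]  nu=[1.9194]  x^+=[-5.4728, -4.1094]  P^+=[0.7197 0.4757; 0.4757 0.9177]
step 3: x^-=[-7.4453, -4.1094]  P^-=[1.4478 0.9112; 0.9112 1.2077]  H_jac=[0.0568 -0.1029]  S=[0.2168]  K=[-0.0532; -0.3347]  nu=[0.0873]  x^+=[-7.4500, -4.1386]  P^+=[1.4472 0.9073; 0.9073 1.1835]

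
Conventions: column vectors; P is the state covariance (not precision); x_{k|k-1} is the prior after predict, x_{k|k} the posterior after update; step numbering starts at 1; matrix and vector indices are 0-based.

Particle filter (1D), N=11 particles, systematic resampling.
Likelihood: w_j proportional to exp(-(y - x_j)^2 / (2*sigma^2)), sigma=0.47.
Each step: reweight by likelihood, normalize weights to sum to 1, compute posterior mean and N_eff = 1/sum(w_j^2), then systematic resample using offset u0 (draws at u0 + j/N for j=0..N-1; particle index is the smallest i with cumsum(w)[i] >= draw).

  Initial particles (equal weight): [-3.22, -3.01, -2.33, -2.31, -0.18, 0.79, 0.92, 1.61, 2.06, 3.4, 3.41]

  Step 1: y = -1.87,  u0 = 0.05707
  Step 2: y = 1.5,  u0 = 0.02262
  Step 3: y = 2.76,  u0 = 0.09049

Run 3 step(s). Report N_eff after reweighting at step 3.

step 1: w=[0.0121, 0.0395, 0.4640, 0.4832, 0.0012, 0.0000, 0.0000, 0.0000, 0.0000, 0.0000, 0.0000]  mean=-2.3555  Neff=2.2198  idx=[2, 2, 2, 2, 2, 2, 3, 3, 3, 3, 3]
step 2: w=[0.0765, 0.0765, 0.0765, 0.0765, 0.0765, 0.0765, 0.1082, 0.1082, 0.1082, 0.1082, 0.1082]  mean=-2.3192  Neff=10.6796  idx=[0, 1, 2, 3, 5, 6, 7, 7, 8, 9, 10]
step 3: w=[0.0689, 0.0689, 0.0689, 0.0689, 0.0689, 0.1092, 0.1092, 0.1092, 0.1092, 0.1092, 0.1092]  mean=-2.3169  Neff=10.4898  idx=[1, 2, 3, 5, 6, 6, 7, 8, 9, 10, 10]

N_eff = 10.4898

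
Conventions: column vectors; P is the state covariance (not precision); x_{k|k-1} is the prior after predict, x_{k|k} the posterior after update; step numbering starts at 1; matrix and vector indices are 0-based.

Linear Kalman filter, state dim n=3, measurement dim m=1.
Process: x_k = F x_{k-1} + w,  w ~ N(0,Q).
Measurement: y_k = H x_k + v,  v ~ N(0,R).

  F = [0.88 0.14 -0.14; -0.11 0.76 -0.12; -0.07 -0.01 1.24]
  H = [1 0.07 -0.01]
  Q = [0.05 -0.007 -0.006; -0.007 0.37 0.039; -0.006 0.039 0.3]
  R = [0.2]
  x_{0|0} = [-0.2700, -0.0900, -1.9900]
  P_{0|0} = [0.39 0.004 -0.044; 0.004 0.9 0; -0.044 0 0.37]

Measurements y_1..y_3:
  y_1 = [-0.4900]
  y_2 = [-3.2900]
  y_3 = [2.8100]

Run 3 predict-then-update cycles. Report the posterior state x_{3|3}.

step 1: x^-=[0.0284, 0.2001, -2.4478]  P^-=[0.3887 0.0638 -0.1440; 0.0638 0.8981 -0.0145; -0.1440 -0.0145 0.8786]  S=[0.6051]  K=[0.6522; 0.2096; -0.2542]  nu=[-0.5569]  x^+=[-0.3348, 0.0834, -2.3062]  P^+=[0.1313 -0.0189 -0.0437; -0.0189 0.8715 0.0178; -0.0437 0.0178 0.8394]
step 2: x^-=[0.0399, 0.3769, -2.8371]  P^-=[0.1907 0.0765 -0.2057; 0.0765 0.8858 -0.0682; -0.2057 -0.0682 1.5986]  S=[0.4101]  K=[0.4830; 0.3395; -0.5522]  nu=[-3.3847]  x^+=[-1.5949, -0.7720, -0.9681]  P^+=[0.0950 0.0093 -0.0963; 0.0093 0.8386 0.0087; -0.0963 0.0087 1.4735]
step 3: x^-=[-1.3760, -0.2951, -1.0810]  P^-=[0.1946 0.1115 -0.3735; 0.1115 0.8710 -0.1659; -0.3735 -0.1659 2.5828]  S=[0.4224]  K=[0.4879; 0.4122; -0.9730]  nu=[4.1959]  x^+=[0.6712, 1.4343, -5.1634]  P^+=[0.0940 0.0265 -0.1730; 0.0265 0.7993 0.0035; -0.1730 0.0035 2.1829]

x_post = [0.6712, 1.4343, -5.1634]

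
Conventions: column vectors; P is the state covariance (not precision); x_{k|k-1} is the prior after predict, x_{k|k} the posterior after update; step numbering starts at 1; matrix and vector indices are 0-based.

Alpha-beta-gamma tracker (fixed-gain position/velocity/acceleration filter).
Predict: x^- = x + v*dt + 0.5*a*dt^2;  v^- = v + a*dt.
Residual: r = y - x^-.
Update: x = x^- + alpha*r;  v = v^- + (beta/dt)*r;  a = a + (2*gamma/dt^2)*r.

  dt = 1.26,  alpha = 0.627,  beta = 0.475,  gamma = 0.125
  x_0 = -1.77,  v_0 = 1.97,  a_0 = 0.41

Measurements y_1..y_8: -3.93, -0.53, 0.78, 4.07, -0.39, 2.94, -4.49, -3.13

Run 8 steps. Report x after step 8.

step 1: x_pred=1.0377  r=-4.9677  x^+=-2.0771  v^+=0.6139  a^+=-0.3723
step 2: x_pred=-1.5991  r=1.0691  x^+=-0.9288  v^+=0.5479  a^+=-0.2039
step 3: x_pred=-0.4003  r=1.1803  x^+=0.3397  v^+=0.7359  a^+=-0.0180
step 4: x_pred=1.2526  r=2.8174  x^+=3.0191  v^+=1.7753  a^+=0.4256
step 5: x_pred=5.5938  r=-5.9838  x^+=1.8420  v^+=0.0557  a^+=-0.5167
step 6: x_pred=1.5021  r=1.4379  x^+=2.4036  v^+=-0.0532  a^+=-0.2902
step 7: x_pred=2.1063  r=-6.5963  x^+=-2.0296  v^+=-2.9056  a^+=-1.3289
step 8: x_pred=-6.7455  r=3.6155  x^+=-4.4786  v^+=-3.2170  a^+=-0.7596

x_post = -4.4786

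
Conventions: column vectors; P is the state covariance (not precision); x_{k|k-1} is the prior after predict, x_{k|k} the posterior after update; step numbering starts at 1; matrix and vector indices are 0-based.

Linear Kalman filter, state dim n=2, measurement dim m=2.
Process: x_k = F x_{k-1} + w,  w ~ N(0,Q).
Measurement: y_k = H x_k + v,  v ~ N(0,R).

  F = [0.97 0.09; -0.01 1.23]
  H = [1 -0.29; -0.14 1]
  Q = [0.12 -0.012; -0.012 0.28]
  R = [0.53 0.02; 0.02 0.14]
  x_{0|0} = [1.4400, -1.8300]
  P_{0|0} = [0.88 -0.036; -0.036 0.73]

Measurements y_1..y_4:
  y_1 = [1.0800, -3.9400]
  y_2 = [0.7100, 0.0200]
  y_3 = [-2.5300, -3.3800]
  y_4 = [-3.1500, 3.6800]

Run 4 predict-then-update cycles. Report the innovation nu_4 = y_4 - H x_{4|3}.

innov = [-2.7206, 7.0039]

step 1: x^-=[1.2321, -2.2653]  P^-=[0.9476 0.0174; 0.0174 1.3854]  S=[1.5841 -0.4964; -0.4964 1.5391]  K=[0.6358 0.1301; 0.0433 0.9125]  nu=[-0.8090, -1.5022]  x^+=[0.5222, -3.6711]  P^+=[0.3633 0.0818; 0.0818 0.1401]
step 2: x^-=[0.1761, -4.5206]  P^-=[0.4773 0.0975; 0.0975 0.4899]  S=[0.9919 -0.0874; -0.0874 0.6120]  K=[0.4629 0.1163; 0.0240 0.7817]  nu=[-0.7771, 4.5653]  x^+=[0.3473, -0.9707]  P^+=[0.2659 0.0628; 0.0628 0.1187]
step 3: x^-=[0.2495, -1.1974]  P^-=[0.3821 0.0734; 0.0734 0.4581]  S=[0.9080 -0.0900; -0.0900 0.5850]  K=[0.4069 0.0966; 0.0105 0.7671]  nu=[-3.1267, -2.1477]  x^+=[-1.2302, -2.8777]  P^+=[0.2333 0.0543; 0.0543 0.1152]
step 4: x^-=[-1.4523, -3.5273]  P^-=[0.3500 0.0633; 0.0633 0.4530]  S=[0.8814 -0.0945; -0.0945 0.5821]  K=[0.3856 0.0871; 0.0046 0.7637]  nu=[-2.7206, 7.0039]  x^+=[-1.8912, 1.8089]  P^+=[0.2209 0.0508; 0.0508 0.1141]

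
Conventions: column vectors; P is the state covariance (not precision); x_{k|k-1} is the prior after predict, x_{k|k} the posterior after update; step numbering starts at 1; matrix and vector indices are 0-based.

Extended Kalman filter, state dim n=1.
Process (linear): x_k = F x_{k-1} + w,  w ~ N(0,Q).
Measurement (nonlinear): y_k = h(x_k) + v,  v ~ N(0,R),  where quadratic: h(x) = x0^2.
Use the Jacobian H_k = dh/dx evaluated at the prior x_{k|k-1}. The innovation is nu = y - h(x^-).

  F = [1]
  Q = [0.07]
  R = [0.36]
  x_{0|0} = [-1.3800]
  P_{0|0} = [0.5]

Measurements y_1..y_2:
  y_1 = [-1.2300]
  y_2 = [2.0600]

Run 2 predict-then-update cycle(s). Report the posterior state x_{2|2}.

x_post = [-0.6896]

step 1: x^-=[-1.3800]  P^-=[0.5700]  H_jac=[-2.7600]  S=[4.7020]  K=[-0.3346]  nu=[-3.1344]  x^+=[-0.3313]  P^+=[0.0436]
step 2: x^-=[-0.3313]  P^-=[0.1136]  H_jac=[-0.6626]  S=[0.4099]  K=[-0.1837]  nu=[1.9502]  x^+=[-0.6896]  P^+=[0.0998]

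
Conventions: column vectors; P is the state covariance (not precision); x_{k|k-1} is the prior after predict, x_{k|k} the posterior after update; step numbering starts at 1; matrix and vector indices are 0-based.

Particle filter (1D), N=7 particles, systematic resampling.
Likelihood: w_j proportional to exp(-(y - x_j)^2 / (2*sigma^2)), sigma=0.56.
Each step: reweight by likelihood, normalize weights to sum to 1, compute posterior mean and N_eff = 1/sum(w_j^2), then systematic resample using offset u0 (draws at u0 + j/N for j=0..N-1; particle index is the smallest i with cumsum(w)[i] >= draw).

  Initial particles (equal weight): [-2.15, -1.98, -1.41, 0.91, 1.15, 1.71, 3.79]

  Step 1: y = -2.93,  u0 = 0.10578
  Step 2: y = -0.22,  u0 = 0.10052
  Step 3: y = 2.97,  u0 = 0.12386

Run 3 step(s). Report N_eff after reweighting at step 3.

N_eff = 6.0004

step 1: w=[0.5910, 0.3698, 0.0392, 0.0000, 0.0000, 0.0000, 0.0000]  mean=-2.0581  Neff=2.0509  idx=[0, 0, 0, 0, 1, 1, 2]
step 2: w=[0.0204, 0.0204, 0.0204, 0.0204, 0.0553, 0.0553, 0.8079]  mean=-1.5333  Neff=1.5140  idx=[4, 6, 6, 6, 6, 6, 6]
step 3: w=[0.0000, 0.1667, 0.1667, 0.1667, 0.1667, 0.1667, 0.1667]  mean=-1.4100  Neff=6.0004  idx=[1, 2, 3, 4, 5, 6, 6]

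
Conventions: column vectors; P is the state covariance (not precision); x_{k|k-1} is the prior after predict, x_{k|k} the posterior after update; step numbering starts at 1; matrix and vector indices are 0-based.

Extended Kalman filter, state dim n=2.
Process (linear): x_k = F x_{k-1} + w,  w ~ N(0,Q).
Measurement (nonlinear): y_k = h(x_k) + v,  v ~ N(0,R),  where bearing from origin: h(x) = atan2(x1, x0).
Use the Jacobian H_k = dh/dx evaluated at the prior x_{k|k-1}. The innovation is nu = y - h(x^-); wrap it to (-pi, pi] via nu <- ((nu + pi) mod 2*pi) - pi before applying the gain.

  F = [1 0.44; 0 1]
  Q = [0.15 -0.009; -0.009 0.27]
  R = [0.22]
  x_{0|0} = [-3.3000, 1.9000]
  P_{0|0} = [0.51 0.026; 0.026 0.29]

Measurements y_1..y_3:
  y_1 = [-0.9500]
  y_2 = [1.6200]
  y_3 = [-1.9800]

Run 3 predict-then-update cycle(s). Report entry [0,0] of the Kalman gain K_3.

K[0,0] = -0.8159

step 1: x^-=[-2.4640, 1.9000]  P^-=[0.7390 0.1446; 0.1446 0.5600]  H_jac=[-0.1963 -0.2545]  S=[0.2992]  K=[-0.6078; -0.5712]  nu=[2.8485]  x^+=[-4.1953, 0.2729]  P^+=[0.6285 0.0407; 0.0407 0.4624]
step 2: x^-=[-4.0752, 0.2729]  P^-=[0.9039 0.2352; 0.2352 0.7324]  H_jac=[-0.0164 -0.2443]  S=[0.2658]  K=[-0.2717; -0.6875]  nu=[-1.4547]  x^+=[-3.6799, 1.2730]  P^+=[0.8842 0.1855; 0.1855 0.6067]
step 3: x^-=[-3.1198, 1.2730]  P^-=[1.3149 0.4435; 0.4435 0.8767]  H_jac=[-0.1121 -0.2748]  S=[0.3301]  K=[-0.8159; -0.8806]  nu=[1.5490]  x^+=[-4.3836, -0.0910]  P^+=[1.0952 0.2063; 0.2063 0.6208]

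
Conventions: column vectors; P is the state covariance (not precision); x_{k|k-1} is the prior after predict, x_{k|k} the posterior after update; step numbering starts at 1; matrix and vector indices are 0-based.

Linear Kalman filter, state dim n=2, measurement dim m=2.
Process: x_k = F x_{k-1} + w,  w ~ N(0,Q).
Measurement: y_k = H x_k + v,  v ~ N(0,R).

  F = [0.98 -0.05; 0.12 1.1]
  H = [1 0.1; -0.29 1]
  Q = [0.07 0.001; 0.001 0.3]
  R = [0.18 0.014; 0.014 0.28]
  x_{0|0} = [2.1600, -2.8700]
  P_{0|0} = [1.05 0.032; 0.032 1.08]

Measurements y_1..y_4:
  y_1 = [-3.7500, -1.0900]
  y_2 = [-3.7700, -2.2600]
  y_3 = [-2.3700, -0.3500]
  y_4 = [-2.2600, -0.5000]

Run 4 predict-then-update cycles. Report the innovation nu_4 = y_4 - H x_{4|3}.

innov = [0.4266, 1.2689]

step 1: x^-=[2.2603, -2.8978]  P^-=[1.0780 0.0994; 0.0994 1.6304]  S=[1.2942 -0.0391; -0.0391 1.9434]  K=[0.8378 -0.0929; 0.2278 0.8287]  nu=[-5.7205, 2.4633]  x^+=[-2.7613, -2.1596]  P^+=[0.1467 0.0283; 0.0283 0.2434]
step 2: x^-=[-2.5981, -2.7069]  P^-=[0.2087 0.0352; 0.0352 0.6041]  S=[0.4018 0.0480; 0.0480 0.8813]  K=[0.5351 -0.0579; 0.1583 0.6653]  nu=[-0.9012, -0.3065]  x^+=[-3.0626, -3.0536]  P^+=[0.0937 0.0184; 0.0184 0.1938]
step 3: x^-=[-2.8487, -3.7264]  P^-=[0.1586 0.0211; 0.0211 0.5408]  S=[0.3483 0.0426; 0.0426 0.8219]  K=[0.4682 -0.0545; 0.1372 0.6434]  nu=[0.8513, 2.5503]  x^+=[-2.5892, -1.9687]  P^+=[0.0820 0.0151; 0.0151 0.1864]
step 4: x^-=[-2.4389, -2.4762]  P^-=[0.1478 0.0165; 0.0165 0.5308]  S=[0.3364 0.0403; 0.0403 0.8136]  K=[0.4507 -0.0547; 0.1303 0.6400]  nu=[0.4266, 1.2689]  x^+=[-2.3160, -1.6085]  P^+=[0.0790 0.0139; 0.0139 0.1851]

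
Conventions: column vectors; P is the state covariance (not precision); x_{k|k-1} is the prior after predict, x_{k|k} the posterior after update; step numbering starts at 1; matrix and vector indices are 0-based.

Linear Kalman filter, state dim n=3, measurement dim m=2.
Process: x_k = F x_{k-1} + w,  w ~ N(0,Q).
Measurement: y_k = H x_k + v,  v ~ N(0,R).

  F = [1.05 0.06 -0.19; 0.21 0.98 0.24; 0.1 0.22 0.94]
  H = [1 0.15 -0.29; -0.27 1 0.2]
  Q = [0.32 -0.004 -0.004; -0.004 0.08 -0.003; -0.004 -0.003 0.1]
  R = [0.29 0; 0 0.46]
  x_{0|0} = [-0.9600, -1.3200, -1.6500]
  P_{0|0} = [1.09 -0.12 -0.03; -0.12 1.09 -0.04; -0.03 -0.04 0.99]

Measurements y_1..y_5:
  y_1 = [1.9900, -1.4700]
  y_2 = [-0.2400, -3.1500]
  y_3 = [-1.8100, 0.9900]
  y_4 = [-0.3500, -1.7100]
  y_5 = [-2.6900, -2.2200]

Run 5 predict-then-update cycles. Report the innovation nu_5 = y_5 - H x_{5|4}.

innov = [-2.2512, -0.2542]

step 1: x^-=[-0.7737, -1.8912, -1.9374]  P^-=[1.5592 0.1308 -0.1100; 0.1308 1.1607 0.4153; -0.1100 0.4153 1.0110]  S=[2.0272 -0.3186; -0.3186 1.8822]  K=[0.7895 -0.0322; 0.1971 0.6754; -0.1172 0.3240]  nu=[2.4855, 0.5998]  x^+=[1.1692, -0.9961, -2.0345]  P^+=[0.2775 0.0241 0.1800; 0.0241 0.3081 0.0454; 0.1800 0.0454 0.7613]
step 2: x^-=[1.5545, -1.2189, -2.0146]  P^-=[0.5848 0.0961 0.0738; 0.0961 0.4814 0.3285; 0.0738 0.3285 0.8440]  S=[0.9140 -0.1073; -0.1073 1.0894]  K=[0.6344 0.0193; 0.1377 0.4920; -0.0826 0.4301]  nu=[-2.1959, -1.1085]  x^+=[0.1400, -2.0665, -2.3100]  P^+=[0.2191 0.0397 0.1418; 0.0397 0.2150 0.1104; 0.1418 0.1104 0.6286]
step 3: x^-=[0.4619, -2.5502, -2.6120]  P^-=[0.5310 0.0807 0.0578; 0.0807 0.4149 0.3344; 0.0578 0.3344 0.7421]  S=[0.8543 -0.1176; -0.1176 1.0272]  K=[0.6190 0.0211; 0.1173 0.4612; -0.0639 0.4475]  nu=[-2.6469, 4.1873]  x^+=[-1.0879, -0.9295, -0.5688]  P^+=[0.2063 0.0426 0.1143; 0.0426 0.1973 0.1315; 0.1143 0.1315 0.5262]
step 4: x^-=[-1.0900, -1.2759, -0.8480]  P^-=[0.5239 0.0751 0.0490; 0.0751 0.3998 0.3221; 0.0490 0.3221 0.6543]  S=[0.8440 -0.1175; -0.1175 1.0072]  K=[0.6195 0.0161; 0.1125 0.4539; -0.0496 0.4308]  nu=[0.6855, -0.5589]  x^+=[-0.6744, -1.4524, -1.1227]  P^+=[0.2021 0.0421 0.0992; 0.0421 0.1936 0.1329; 0.0992 0.1329 0.4603]
step 5: x^-=[-0.5819, -1.8344, -1.4423]  P^-=[0.5228 0.0730 0.0455; 0.0730 0.3912 0.3043; 0.0455 0.3043 0.5935]  S=[0.8406 -0.1133; -0.1133 0.9904]  K=[0.6208 0.0114; 0.1123 0.4494; -0.0411 0.4100]  nu=[-2.2512, -0.2542]  x^+=[-1.9825, -2.2014, -1.4540]  P^+=[0.2003 0.0411 0.0911; 0.0411 0.1920 0.1288; 0.0911 0.1288 0.4218]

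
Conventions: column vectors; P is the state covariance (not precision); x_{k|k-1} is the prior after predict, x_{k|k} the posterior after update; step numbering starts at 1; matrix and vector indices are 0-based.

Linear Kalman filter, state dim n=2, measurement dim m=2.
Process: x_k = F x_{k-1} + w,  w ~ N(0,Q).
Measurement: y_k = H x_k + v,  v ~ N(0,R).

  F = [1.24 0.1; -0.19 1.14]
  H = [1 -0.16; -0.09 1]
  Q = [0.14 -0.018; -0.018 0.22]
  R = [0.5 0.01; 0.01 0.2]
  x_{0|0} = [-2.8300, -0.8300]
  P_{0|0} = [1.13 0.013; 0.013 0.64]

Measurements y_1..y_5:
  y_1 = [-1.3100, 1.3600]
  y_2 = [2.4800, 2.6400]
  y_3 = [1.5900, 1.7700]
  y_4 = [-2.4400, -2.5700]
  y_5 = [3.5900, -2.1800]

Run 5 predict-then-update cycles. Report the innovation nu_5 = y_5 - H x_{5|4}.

step 1: x^-=[-3.5922, -0.4085]  P^-=[1.8871 -0.1931; -0.1931 1.0869]  S=[2.4767 -0.5297; -0.5297 1.3370]  K=[0.7827 0.0386; 0.0311 0.8383]  nu=[2.2168, 1.4452]  x^+=[-1.8014, 0.8719]  P^+=[0.4000 0.0515; 0.0515 0.1726]
step 2: x^-=[-2.1466, 1.3362]  P^-=[0.7695 -0.0207; -0.0207 0.4364]  S=[1.2873 -0.1501; -0.1501 0.6464]  K=[0.6004 0.0002; 0.0090 0.6801]  nu=[4.8404, 1.1106]  x^+=[0.7597, 2.1350]  P^+=[0.3056 0.0336; 0.0336 0.1391]
step 3: x^-=[1.1555, 2.2896]  P^-=[0.6195 -0.0273; -0.0273 0.3973]  S=[1.1384 -0.1371; -0.1371 0.6073]  K=[0.5464 -0.0135; -0.0006 0.6582]  nu=[0.8008, -0.4156]  x^+=[1.5987, 2.0156]  P^+=[0.2775 0.0277; 0.0277 0.1341]
step 4: x^-=[2.1839, 1.9940]  P^-=[0.5749 -0.0294; -0.0294 0.3923]  S=[1.0944 -0.1343; -0.1343 0.6023]  K=[0.5275 -0.0171; -0.0038 0.6549]  nu=[-4.3049, -4.3674]  x^+=[-0.0126, -0.8499]  P^+=[0.2678 0.0260; 0.0260 0.1333]
step 5: x^-=[-0.1006, -0.9665]  P^-=[0.5595 -0.0297; -0.0297 0.3916]  S=[1.0790 -0.1331; -0.1331 0.6015]  K=[0.5207 -0.0178; -0.0048 0.6545]  nu=[3.5359, -1.2225]  x^+=[1.7624, -1.7837]  P^+=[0.2642 0.0254; 0.0254 0.1331]

innov = [3.5359, -1.2225]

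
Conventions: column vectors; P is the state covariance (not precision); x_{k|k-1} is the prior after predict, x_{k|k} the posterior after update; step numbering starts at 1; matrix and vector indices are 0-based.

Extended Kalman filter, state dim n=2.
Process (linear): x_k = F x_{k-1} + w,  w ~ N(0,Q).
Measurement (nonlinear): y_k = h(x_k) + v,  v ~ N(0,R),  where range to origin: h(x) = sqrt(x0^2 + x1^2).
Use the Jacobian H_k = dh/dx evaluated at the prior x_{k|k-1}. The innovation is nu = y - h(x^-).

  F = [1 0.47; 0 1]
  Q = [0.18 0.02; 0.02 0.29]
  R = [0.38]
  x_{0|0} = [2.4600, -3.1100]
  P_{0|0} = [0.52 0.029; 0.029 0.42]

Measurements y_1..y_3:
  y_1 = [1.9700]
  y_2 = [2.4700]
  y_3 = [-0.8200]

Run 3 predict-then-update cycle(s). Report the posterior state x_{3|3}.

step 1: x^-=[0.9983, -3.1100]  P^-=[0.8200 0.2464; 0.2464 0.7100]  H_jac=[0.3056 -0.9521]  S=[0.9569]  K=[0.0167; -0.6278]  nu=[-1.2963]  x^+=[0.9766, -2.2962]  P^+=[0.8198 0.2565; 0.2565 0.3329]
step 2: x^-=[-0.1026, -2.2962]  P^-=[1.3144 0.4329; 0.4329 0.6229]  H_jac=[-0.0446 -0.9990]  S=[1.0429]  K=[-0.4710; -0.6152]  nu=[0.1715]  x^+=[-0.1834, -2.4017]  P^+=[1.0831 0.1307; 0.1307 0.2282]
step 3: x^-=[-1.3122, -2.4017]  P^-=[1.4364 0.2580; 0.2580 0.5182]  H_jac=[-0.4795 -0.8776]  S=[1.3263]  K=[-0.6899; -0.4361]  nu=[-3.5568]  x^+=[1.1417, -0.8506]  P^+=[0.8050 -0.1411; -0.1411 0.2659]

x_post = [1.1417, -0.8506]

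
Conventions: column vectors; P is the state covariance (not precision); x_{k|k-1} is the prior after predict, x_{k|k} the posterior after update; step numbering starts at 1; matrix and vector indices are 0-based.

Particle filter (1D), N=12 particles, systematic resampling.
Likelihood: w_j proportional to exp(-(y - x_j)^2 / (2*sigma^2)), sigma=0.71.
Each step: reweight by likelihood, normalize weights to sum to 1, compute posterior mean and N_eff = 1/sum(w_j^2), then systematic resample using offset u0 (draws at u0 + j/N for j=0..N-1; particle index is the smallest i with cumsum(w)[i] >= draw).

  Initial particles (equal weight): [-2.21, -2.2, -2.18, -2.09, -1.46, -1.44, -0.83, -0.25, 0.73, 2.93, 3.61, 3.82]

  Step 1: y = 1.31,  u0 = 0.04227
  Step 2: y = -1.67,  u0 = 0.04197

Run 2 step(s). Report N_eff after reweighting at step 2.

step 1: w=[0.0000, 0.0000, 0.0000, 0.0000, 0.0006, 0.0006, 0.0118, 0.0996, 0.7970, 0.0824, 0.0059, 0.0022]  mean=0.8161  Neff=1.5335  idx=[7, 8, 8, 8, 8, 8, 8, 8, 8, 8, 8, 9]
step 2: w=[0.8039, 0.0196, 0.0196, 0.0196, 0.0196, 0.0196, 0.0196, 0.0196, 0.0196, 0.0196, 0.0196, 0.0000]  mean=-0.0578  Neff=1.5384  idx=[0, 0, 0, 0, 0, 0, 0, 0, 0, 0, 4, 8]

N_eff = 1.5384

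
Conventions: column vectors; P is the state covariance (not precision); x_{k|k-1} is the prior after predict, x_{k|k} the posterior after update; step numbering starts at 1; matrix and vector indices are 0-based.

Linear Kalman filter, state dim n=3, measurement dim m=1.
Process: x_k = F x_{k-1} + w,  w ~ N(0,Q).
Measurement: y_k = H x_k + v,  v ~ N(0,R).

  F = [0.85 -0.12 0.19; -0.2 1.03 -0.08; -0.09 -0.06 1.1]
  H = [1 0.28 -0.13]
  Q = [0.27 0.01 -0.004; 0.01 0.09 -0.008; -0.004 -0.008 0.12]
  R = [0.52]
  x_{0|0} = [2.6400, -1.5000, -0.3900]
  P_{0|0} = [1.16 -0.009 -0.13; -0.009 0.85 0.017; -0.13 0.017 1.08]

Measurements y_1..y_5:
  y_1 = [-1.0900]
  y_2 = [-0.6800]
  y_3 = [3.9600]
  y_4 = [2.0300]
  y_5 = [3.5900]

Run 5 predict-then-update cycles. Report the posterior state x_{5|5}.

x_post = [4.5473, -5.3521, 2.1107]

step 1: x^-=[2.3499, -2.0418, -0.5766]  P^-=[1.1184 -0.2995 0.0177; -0.2995 1.0418 -0.0870; 0.0177 -0.0870 1.4627]  S=[1.5788]  K=[0.6538; 0.0022; -0.1246]  nu=[-2.9432]  x^+=[0.4256, -2.0483, -0.2097]  P^+=[0.4435 -0.3018 0.1464; -0.3018 1.0418 -0.0865; 0.1464 -0.0865 1.4381]
step 2: x^-=[0.5677, -2.1781, -0.1461]  P^-=[0.7701 -0.5208 0.4290; -0.5208 1.3655 -0.2962; 0.4290 -0.2962 1.8467]  S=[1.0468]  K=[0.5431; -0.0955; 0.1013]  nu=[-0.6569]  x^+=[0.2110, -2.1154, -0.2127]  P^+=[0.4613 -0.4665 0.3714; -0.4665 1.3560 -0.2861; 0.3714 -0.2861 1.8359]
step 3: x^-=[0.3928, -2.2041, -0.1260]  P^-=[0.9173 -0.7816 0.7549; -0.7816 1.8100 -0.6119; 0.7549 -0.6119 2.3093]  S=[1.0288]  K=[0.5835; -0.1898; 0.2754]  nu=[4.1680]  x^+=[2.8248, -2.9953, 1.0220]  P^+=[0.5670 -0.6677 0.5896; -0.6677 1.7729 -0.5581; 0.5896 -0.5581 2.2312]
step 4: x^-=[2.9547, -3.7319, 1.0497]  P^-=[1.1378 -1.1171 1.0797; -1.1171 2.3937 -1.0103; 1.0797 -1.0103 2.7805]  S=[1.0597]  K=[0.6461; -0.2977; 0.4108]  nu=[0.2567]  x^+=[3.1206, -3.8083, 1.1551]  P^+=[0.6955 -0.9133 0.7984; -0.9133 2.2998 -0.8807; 0.7984 -0.8807 2.6016]
step 5: x^-=[3.3289, -4.6391, 1.2183]  P^-=[1.3839 -1.5189 1.3990; -1.5189 3.1213 -1.4648; 1.3990 -1.4648 3.2301]  S=[1.0955]  K=[0.7090; -0.4149; 0.5193]  nu=[1.7184]  x^+=[4.5473, -5.3521, 2.1107]  P^+=[0.8332 -1.1967 0.9956; -1.1967 2.9327 -1.2288; 0.9956 -1.2288 2.9347]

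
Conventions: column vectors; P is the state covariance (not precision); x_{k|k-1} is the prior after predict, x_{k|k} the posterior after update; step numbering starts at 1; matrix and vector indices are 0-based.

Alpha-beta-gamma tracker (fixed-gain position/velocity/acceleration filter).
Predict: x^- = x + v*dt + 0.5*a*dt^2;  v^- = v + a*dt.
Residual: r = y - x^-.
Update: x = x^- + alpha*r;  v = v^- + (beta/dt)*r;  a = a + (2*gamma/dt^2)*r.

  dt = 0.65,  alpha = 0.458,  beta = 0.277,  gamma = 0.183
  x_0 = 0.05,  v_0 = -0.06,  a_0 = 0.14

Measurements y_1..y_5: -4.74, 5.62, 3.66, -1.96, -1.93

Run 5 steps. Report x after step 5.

step 1: x_pred=0.0406  r=-4.7806  x^+=-2.1489  v^+=-2.0063  a^+=-4.0013
step 2: x_pred=-4.2983  r=9.9183  x^+=0.2443  v^+=-0.3804  a^+=4.5906
step 3: x_pred=0.9668  r=2.6932  x^+=2.2003  v^+=3.7512  a^+=6.9237
step 4: x_pred=6.1012  r=-8.0612  x^+=2.4092  v^+=4.8163  a^+=-0.0596
step 5: x_pred=5.5272  r=-7.4572  x^+=2.1118  v^+=1.5997  a^+=-6.5195

x_post = 2.1118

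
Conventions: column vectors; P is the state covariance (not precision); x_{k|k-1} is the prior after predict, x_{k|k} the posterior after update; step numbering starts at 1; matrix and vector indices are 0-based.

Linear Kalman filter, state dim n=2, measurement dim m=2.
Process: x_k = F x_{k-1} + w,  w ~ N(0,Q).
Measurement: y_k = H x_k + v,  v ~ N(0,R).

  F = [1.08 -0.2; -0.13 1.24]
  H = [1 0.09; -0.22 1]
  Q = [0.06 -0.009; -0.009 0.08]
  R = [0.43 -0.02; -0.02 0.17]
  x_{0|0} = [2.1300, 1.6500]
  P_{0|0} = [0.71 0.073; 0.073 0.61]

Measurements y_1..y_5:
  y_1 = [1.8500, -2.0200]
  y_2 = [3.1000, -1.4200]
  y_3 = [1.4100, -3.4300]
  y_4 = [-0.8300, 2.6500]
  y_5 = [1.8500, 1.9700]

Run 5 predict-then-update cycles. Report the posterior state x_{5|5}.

x_post = [0.9398, 1.3954]

step 1: x^-=[1.9704, 1.7691]  P^-=[0.8810 -0.1603; -0.1603 1.0064]  S=[1.2903 -0.2804; -0.2804 1.2896]  K=[0.6423 -0.1350; 0.1275 0.8355]  nu=[-0.2796, -3.3556]  x^+=[2.2437, -1.0701]  P^+=[0.2766 0.0251; 0.0251 0.1450]
step 2: x^-=[2.6372, -1.6186]  P^-=[0.3776 -0.0496; -0.0496 0.2995]  S=[0.8011 -0.1247; -0.1247 0.5096]  K=[0.4421 -0.1521; 0.0692 0.6261]  nu=[0.6085, 0.7788]  x^+=[2.7878, -1.0889]  P^+=[0.1925 0.0076; 0.0076 0.1067]
step 3: x^-=[3.2286, -1.7126]  P^-=[0.2855 -0.0521; -0.0521 0.2449]  S=[0.7081 -0.1118; -0.1118 0.4516]  K=[0.3709 -0.1625; 0.0491 0.5798]  nu=[-1.6644, -1.0071]  x^+=[2.7749, -2.3783]  P^+=[0.1627 0.0007; 0.0007 0.0977]
step 4: x^-=[3.4726, -3.3099]  P^-=[0.2533 -0.0551; -0.0551 0.2328]  S=[0.6753 -0.1088; -0.1088 0.4393]  K=[0.3407 -0.1679; 0.0409 0.5677]  nu=[-4.0047, 6.7238]  x^+=[0.9793, 0.3431]  P^+=[0.1501 -0.0023; -0.0023 0.0952]
step 5: x^-=[0.9890, 0.2982]  P^-=[0.2399 -0.0569; -0.0569 0.2296]  S=[0.6615 -0.1078; -0.1078 0.4362]  K=[0.3271 -0.1704; 0.0373 0.5642]  nu=[0.8341, 1.8894]  x^+=[0.9398, 1.3954]  P^+=[0.1444 -0.0037; -0.0037 0.0944]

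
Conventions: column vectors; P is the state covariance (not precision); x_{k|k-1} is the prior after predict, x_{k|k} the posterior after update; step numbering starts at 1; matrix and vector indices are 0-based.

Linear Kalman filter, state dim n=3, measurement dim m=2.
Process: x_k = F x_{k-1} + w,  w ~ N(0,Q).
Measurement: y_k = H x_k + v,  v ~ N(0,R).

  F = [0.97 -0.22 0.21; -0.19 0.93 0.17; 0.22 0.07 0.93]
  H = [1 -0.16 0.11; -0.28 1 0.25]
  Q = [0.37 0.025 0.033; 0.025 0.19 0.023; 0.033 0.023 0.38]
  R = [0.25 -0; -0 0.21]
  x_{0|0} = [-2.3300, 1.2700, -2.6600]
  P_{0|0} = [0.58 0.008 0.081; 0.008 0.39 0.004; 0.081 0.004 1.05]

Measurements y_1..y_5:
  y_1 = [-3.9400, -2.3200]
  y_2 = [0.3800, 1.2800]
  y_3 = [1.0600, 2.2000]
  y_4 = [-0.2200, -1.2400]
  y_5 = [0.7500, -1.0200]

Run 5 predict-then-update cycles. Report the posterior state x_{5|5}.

x_post = [0.5124, -0.5225, -0.7036]

step 1: x^-=[-3.0981, 1.1716, -2.8975]  P^-=[1.0101 -0.1059 0.4320; -0.1059 0.5718 0.1839; 0.4320 0.1839 1.3520]  S=[1.4136 -0.3402; -0.3402 1.0363]  K=[0.7546 -0.0232; 0.0272 0.6337; 0.5246 0.5591]  nu=[-0.3357, -3.6347]  x^+=[-3.2673, -1.1408, -5.1059]  P^+=[0.1927 0.0428 0.0253; 0.0428 0.1663 -0.0852; 0.0253 -0.0852 0.8386]
step 2: x^-=[-3.9905, -1.3082, -5.5472]  P^-=[0.5963 0.0155 0.2763; 0.0155 0.3214 0.0884; 0.2763 0.0884 1.1160]  S=[0.9207 -0.1048; -0.1048 0.6447]  K=[0.6759 -0.0180; 0.0320 0.5312; 0.4781 0.5275]  nu=[4.7714, 2.8576]  x^+=[-0.8170, 0.3624, -1.7585]  P^+=[0.1729 0.0393 0.0214; 0.0393 0.1421 -0.0780; 0.0214 -0.0780 0.7790]
step 3: x^-=[-1.2415, 0.1933, -1.7898]  P^-=[0.5731 0.0193 0.2557; 0.0193 0.3017 0.0843; 0.2557 0.0843 1.0626]  S=[0.8907 -0.0974; -0.0974 0.6186]  K=[0.6693 -0.0195; 0.0346 0.5185; 0.4602 0.5225]  nu=[2.5293, 2.1065]  x^+=[0.4104, 1.3730, 0.4750]  P^+=[0.1712 0.0387 0.0208; 0.0387 0.1378 -0.0724; 0.0208 -0.0724 0.7519]
step 4: x^-=[0.1958, 1.2797, 0.6281]  P^-=[0.5696 0.0197 0.2485; 0.0197 0.2992 0.0847; 0.2485 0.0847 1.0395]  S=[0.8852 -0.0978; -0.0978 0.6153]  K=[0.6686 -0.0199; 0.0359 0.5174; 0.4518 0.5187]  nu=[-0.2801, -2.6219]  x^+=[0.0608, -0.0869, -0.8584]  P^+=[0.1711 0.0386 0.0204; 0.0386 0.1370 -0.0701; 0.0204 -0.0701 0.7391]
step 5: x^-=[-0.1022, -0.2383, -0.7910]  P^-=[0.5685 0.0197 0.2452; 0.0197 0.2989 0.0847; 0.2452 0.0847 1.0286]  S=[0.8833 -0.0984; -0.0984 0.6147]  K=[0.6684 -0.0201; 0.0364 0.5175; 0.4479 0.5161]  nu=[0.9011, -0.6126]  x^+=[0.5124, -0.5225, -0.7036]  P^+=[0.1710 0.0386 0.0202; 0.0386 0.1368 -0.0693; 0.0202 -0.0693 0.7332]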